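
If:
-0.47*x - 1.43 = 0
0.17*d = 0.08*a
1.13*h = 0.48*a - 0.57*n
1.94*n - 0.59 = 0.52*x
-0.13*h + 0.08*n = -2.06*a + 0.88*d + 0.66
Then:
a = 0.46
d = 0.22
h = 0.45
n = -0.51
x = -3.04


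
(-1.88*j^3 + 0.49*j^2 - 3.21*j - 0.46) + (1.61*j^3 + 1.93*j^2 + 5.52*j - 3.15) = -0.27*j^3 + 2.42*j^2 + 2.31*j - 3.61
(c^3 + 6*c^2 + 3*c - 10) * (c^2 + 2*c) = c^5 + 8*c^4 + 15*c^3 - 4*c^2 - 20*c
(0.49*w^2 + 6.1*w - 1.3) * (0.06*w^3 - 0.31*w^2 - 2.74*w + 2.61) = 0.0294*w^5 + 0.2141*w^4 - 3.3116*w^3 - 15.0321*w^2 + 19.483*w - 3.393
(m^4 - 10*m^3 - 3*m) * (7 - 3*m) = -3*m^5 + 37*m^4 - 70*m^3 + 9*m^2 - 21*m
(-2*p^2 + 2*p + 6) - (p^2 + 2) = -3*p^2 + 2*p + 4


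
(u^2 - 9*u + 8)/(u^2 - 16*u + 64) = (u - 1)/(u - 8)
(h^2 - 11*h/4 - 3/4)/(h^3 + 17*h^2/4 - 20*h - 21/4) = 1/(h + 7)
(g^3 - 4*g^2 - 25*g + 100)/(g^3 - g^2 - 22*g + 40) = (g - 5)/(g - 2)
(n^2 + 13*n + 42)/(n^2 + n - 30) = (n + 7)/(n - 5)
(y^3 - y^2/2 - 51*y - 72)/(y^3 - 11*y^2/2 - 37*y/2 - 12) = (y + 6)/(y + 1)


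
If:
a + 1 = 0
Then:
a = -1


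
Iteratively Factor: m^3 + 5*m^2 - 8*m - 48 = (m - 3)*(m^2 + 8*m + 16) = (m - 3)*(m + 4)*(m + 4)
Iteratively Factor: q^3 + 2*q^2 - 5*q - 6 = (q + 1)*(q^2 + q - 6) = (q - 2)*(q + 1)*(q + 3)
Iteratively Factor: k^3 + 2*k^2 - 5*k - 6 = (k - 2)*(k^2 + 4*k + 3) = (k - 2)*(k + 1)*(k + 3)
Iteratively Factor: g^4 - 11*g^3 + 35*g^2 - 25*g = (g)*(g^3 - 11*g^2 + 35*g - 25) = g*(g - 5)*(g^2 - 6*g + 5) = g*(g - 5)^2*(g - 1)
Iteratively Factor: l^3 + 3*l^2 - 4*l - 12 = (l - 2)*(l^2 + 5*l + 6) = (l - 2)*(l + 2)*(l + 3)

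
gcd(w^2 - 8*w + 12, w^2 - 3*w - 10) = 1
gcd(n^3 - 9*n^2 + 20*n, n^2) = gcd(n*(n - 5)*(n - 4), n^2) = n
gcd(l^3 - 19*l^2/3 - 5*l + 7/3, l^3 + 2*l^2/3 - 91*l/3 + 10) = l - 1/3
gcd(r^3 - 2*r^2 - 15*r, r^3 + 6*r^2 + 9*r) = r^2 + 3*r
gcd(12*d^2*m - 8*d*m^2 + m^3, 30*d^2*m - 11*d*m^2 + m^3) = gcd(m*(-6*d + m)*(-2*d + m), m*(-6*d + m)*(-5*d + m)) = 6*d*m - m^2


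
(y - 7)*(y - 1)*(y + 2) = y^3 - 6*y^2 - 9*y + 14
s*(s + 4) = s^2 + 4*s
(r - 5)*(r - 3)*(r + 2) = r^3 - 6*r^2 - r + 30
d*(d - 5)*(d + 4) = d^3 - d^2 - 20*d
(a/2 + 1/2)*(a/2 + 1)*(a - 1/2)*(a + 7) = a^4/4 + 19*a^3/8 + 9*a^2/2 + 5*a/8 - 7/4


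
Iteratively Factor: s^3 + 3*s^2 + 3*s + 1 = (s + 1)*(s^2 + 2*s + 1) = (s + 1)^2*(s + 1)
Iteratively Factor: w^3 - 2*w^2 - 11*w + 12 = (w - 4)*(w^2 + 2*w - 3) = (w - 4)*(w - 1)*(w + 3)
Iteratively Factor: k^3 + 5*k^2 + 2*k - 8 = (k + 2)*(k^2 + 3*k - 4) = (k - 1)*(k + 2)*(k + 4)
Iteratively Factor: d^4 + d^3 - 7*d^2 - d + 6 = (d - 1)*(d^3 + 2*d^2 - 5*d - 6) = (d - 1)*(d + 1)*(d^2 + d - 6) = (d - 2)*(d - 1)*(d + 1)*(d + 3)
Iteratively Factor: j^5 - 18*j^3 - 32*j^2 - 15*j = (j - 5)*(j^4 + 5*j^3 + 7*j^2 + 3*j) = (j - 5)*(j + 3)*(j^3 + 2*j^2 + j) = (j - 5)*(j + 1)*(j + 3)*(j^2 + j) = j*(j - 5)*(j + 1)*(j + 3)*(j + 1)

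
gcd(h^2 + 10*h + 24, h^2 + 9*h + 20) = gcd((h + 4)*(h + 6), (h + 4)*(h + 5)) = h + 4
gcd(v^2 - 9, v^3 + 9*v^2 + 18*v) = v + 3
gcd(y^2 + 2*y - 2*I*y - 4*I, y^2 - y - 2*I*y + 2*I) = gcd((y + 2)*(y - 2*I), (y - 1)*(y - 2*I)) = y - 2*I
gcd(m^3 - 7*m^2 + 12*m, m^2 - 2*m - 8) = m - 4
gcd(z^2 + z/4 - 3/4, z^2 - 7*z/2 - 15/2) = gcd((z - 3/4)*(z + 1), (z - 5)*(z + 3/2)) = 1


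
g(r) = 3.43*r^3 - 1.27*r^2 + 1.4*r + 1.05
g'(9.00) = 812.03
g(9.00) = 2411.25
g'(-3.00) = 101.63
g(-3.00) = -107.19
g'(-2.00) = 47.64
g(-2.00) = -34.27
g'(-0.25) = 2.68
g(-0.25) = 0.57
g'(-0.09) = 1.71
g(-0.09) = 0.91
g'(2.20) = 45.62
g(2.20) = 34.51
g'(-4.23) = 196.26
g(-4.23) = -287.20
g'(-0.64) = 7.24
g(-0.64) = -1.27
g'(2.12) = 42.26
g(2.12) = 30.99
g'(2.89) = 80.00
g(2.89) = 77.28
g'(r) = 10.29*r^2 - 2.54*r + 1.4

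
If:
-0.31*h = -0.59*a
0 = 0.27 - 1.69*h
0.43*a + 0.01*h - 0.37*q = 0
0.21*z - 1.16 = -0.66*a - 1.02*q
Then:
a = 0.08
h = 0.16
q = 0.10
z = 4.77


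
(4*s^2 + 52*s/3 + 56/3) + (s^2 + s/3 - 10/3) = 5*s^2 + 53*s/3 + 46/3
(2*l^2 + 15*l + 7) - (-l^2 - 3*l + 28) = 3*l^2 + 18*l - 21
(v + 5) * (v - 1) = v^2 + 4*v - 5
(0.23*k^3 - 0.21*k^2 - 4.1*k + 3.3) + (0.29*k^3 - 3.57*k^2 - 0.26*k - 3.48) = 0.52*k^3 - 3.78*k^2 - 4.36*k - 0.18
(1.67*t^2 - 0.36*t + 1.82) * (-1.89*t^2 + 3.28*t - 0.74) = -3.1563*t^4 + 6.158*t^3 - 5.8564*t^2 + 6.236*t - 1.3468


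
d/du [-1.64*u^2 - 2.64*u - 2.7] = -3.28*u - 2.64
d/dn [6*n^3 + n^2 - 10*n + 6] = 18*n^2 + 2*n - 10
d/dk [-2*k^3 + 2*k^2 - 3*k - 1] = -6*k^2 + 4*k - 3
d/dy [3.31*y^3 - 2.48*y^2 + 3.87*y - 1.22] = 9.93*y^2 - 4.96*y + 3.87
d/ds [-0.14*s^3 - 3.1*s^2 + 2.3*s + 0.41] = -0.42*s^2 - 6.2*s + 2.3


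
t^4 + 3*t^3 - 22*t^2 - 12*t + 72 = (t - 3)*(t - 2)*(t + 2)*(t + 6)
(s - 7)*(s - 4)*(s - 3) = s^3 - 14*s^2 + 61*s - 84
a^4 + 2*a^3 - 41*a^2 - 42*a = a*(a - 6)*(a + 1)*(a + 7)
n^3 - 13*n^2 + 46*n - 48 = (n - 8)*(n - 3)*(n - 2)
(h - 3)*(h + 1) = h^2 - 2*h - 3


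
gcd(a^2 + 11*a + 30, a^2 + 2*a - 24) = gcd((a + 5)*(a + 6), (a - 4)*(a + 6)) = a + 6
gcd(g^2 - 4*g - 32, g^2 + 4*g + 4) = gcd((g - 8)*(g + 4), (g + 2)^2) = 1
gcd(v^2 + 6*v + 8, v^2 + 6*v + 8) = v^2 + 6*v + 8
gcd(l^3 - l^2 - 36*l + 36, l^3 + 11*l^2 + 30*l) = l + 6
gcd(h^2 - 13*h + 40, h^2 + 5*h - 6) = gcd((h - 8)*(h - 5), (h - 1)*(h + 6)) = 1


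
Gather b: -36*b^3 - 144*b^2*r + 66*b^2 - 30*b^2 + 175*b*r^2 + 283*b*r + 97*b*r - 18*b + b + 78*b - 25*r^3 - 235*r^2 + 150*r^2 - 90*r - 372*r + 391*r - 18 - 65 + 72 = -36*b^3 + b^2*(36 - 144*r) + b*(175*r^2 + 380*r + 61) - 25*r^3 - 85*r^2 - 71*r - 11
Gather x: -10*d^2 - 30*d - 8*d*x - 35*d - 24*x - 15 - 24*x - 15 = -10*d^2 - 65*d + x*(-8*d - 48) - 30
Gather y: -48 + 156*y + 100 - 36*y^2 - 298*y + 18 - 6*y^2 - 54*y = -42*y^2 - 196*y + 70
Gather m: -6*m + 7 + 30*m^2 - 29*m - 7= 30*m^2 - 35*m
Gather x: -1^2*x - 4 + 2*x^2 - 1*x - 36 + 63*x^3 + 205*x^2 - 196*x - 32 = 63*x^3 + 207*x^2 - 198*x - 72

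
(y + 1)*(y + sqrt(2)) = y^2 + y + sqrt(2)*y + sqrt(2)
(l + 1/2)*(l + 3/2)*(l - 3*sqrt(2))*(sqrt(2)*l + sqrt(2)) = sqrt(2)*l^4 - 6*l^3 + 3*sqrt(2)*l^3 - 18*l^2 + 11*sqrt(2)*l^2/4 - 33*l/2 + 3*sqrt(2)*l/4 - 9/2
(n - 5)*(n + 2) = n^2 - 3*n - 10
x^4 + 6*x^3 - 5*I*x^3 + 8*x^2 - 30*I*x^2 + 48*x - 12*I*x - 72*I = (x + 6)*(x - 6*I)*(x - I)*(x + 2*I)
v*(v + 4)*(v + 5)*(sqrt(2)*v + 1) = sqrt(2)*v^4 + v^3 + 9*sqrt(2)*v^3 + 9*v^2 + 20*sqrt(2)*v^2 + 20*v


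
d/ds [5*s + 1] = 5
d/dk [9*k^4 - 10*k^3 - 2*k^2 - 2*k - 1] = 36*k^3 - 30*k^2 - 4*k - 2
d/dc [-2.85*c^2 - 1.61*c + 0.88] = -5.7*c - 1.61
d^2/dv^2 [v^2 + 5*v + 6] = 2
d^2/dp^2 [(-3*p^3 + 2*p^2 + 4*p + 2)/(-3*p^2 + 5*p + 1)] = 2*(18*p^3 - 27*p^2 + 63*p - 38)/(27*p^6 - 135*p^5 + 198*p^4 - 35*p^3 - 66*p^2 - 15*p - 1)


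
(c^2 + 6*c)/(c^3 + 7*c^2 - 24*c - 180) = c/(c^2 + c - 30)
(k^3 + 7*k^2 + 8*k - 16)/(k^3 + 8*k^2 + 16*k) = (k - 1)/k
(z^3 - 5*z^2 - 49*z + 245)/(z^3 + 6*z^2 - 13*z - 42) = (z^2 - 12*z + 35)/(z^2 - z - 6)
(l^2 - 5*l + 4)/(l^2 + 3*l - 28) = (l - 1)/(l + 7)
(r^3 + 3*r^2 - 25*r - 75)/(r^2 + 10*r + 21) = (r^2 - 25)/(r + 7)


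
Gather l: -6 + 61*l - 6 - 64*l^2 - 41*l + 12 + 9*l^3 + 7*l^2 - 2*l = 9*l^3 - 57*l^2 + 18*l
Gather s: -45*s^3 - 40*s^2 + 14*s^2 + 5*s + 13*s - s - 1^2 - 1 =-45*s^3 - 26*s^2 + 17*s - 2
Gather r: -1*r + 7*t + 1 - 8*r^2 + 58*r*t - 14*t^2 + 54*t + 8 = -8*r^2 + r*(58*t - 1) - 14*t^2 + 61*t + 9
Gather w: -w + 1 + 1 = 2 - w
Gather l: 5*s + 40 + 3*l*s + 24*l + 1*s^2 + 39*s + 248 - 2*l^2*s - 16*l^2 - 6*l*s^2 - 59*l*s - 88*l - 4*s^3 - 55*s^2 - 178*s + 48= l^2*(-2*s - 16) + l*(-6*s^2 - 56*s - 64) - 4*s^3 - 54*s^2 - 134*s + 336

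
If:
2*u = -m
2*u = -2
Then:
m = 2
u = -1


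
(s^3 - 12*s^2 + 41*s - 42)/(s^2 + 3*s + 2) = (s^3 - 12*s^2 + 41*s - 42)/(s^2 + 3*s + 2)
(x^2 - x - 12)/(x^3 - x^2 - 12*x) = 1/x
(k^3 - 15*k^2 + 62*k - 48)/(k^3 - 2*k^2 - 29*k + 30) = (k - 8)/(k + 5)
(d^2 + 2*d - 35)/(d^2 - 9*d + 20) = (d + 7)/(d - 4)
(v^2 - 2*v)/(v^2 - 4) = v/(v + 2)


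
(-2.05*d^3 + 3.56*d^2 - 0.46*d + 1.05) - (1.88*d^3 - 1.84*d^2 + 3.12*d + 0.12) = -3.93*d^3 + 5.4*d^2 - 3.58*d + 0.93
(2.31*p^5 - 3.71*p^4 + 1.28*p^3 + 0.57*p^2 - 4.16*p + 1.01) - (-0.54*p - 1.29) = 2.31*p^5 - 3.71*p^4 + 1.28*p^3 + 0.57*p^2 - 3.62*p + 2.3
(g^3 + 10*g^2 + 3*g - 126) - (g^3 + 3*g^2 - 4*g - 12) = 7*g^2 + 7*g - 114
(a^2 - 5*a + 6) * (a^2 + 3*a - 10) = a^4 - 2*a^3 - 19*a^2 + 68*a - 60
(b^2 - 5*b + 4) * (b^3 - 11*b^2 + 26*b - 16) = b^5 - 16*b^4 + 85*b^3 - 190*b^2 + 184*b - 64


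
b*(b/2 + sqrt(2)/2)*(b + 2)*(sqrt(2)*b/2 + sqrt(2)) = sqrt(2)*b^4/4 + b^3/2 + sqrt(2)*b^3 + sqrt(2)*b^2 + 2*b^2 + 2*b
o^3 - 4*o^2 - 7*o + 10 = (o - 5)*(o - 1)*(o + 2)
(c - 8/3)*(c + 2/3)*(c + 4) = c^3 + 2*c^2 - 88*c/9 - 64/9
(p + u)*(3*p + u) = 3*p^2 + 4*p*u + u^2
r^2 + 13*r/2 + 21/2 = (r + 3)*(r + 7/2)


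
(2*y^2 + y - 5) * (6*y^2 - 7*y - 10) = 12*y^4 - 8*y^3 - 57*y^2 + 25*y + 50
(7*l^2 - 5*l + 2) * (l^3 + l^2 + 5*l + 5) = 7*l^5 + 2*l^4 + 32*l^3 + 12*l^2 - 15*l + 10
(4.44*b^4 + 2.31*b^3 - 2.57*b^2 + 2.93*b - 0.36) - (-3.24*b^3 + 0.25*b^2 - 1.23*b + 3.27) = 4.44*b^4 + 5.55*b^3 - 2.82*b^2 + 4.16*b - 3.63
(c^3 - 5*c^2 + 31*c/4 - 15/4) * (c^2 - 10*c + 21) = c^5 - 15*c^4 + 315*c^3/4 - 745*c^2/4 + 801*c/4 - 315/4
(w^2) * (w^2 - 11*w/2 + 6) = w^4 - 11*w^3/2 + 6*w^2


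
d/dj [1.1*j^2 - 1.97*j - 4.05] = 2.2*j - 1.97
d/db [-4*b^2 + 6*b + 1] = 6 - 8*b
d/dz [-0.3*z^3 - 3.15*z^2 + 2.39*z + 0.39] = -0.9*z^2 - 6.3*z + 2.39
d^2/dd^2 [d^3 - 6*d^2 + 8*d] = 6*d - 12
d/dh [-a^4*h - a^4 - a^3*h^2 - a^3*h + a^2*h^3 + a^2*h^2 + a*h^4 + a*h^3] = a*(-a^3 - 2*a^2*h - a^2 + 3*a*h^2 + 2*a*h + 4*h^3 + 3*h^2)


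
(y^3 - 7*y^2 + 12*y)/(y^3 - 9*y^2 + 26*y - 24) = y/(y - 2)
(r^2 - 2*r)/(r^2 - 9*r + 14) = r/(r - 7)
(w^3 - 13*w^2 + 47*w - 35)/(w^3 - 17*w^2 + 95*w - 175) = (w - 1)/(w - 5)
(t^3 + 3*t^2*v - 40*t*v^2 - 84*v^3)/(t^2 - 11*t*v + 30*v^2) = (t^2 + 9*t*v + 14*v^2)/(t - 5*v)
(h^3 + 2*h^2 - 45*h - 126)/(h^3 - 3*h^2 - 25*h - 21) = (h + 6)/(h + 1)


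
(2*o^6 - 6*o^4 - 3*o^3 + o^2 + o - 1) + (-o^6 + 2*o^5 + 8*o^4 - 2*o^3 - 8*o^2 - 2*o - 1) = o^6 + 2*o^5 + 2*o^4 - 5*o^3 - 7*o^2 - o - 2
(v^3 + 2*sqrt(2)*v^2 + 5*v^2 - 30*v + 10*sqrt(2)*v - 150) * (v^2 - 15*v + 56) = v^5 - 10*v^4 + 2*sqrt(2)*v^4 - 49*v^3 - 20*sqrt(2)*v^3 - 38*sqrt(2)*v^2 + 580*v^2 + 570*v + 560*sqrt(2)*v - 8400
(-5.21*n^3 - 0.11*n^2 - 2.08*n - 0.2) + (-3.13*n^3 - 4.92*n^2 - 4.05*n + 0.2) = -8.34*n^3 - 5.03*n^2 - 6.13*n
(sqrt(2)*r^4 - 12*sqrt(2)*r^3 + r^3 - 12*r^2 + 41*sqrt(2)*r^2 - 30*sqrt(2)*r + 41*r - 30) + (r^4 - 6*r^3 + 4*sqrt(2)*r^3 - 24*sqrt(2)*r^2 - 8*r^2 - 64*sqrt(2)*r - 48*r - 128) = r^4 + sqrt(2)*r^4 - 8*sqrt(2)*r^3 - 5*r^3 - 20*r^2 + 17*sqrt(2)*r^2 - 94*sqrt(2)*r - 7*r - 158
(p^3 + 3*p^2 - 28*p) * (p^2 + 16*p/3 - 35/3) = p^5 + 25*p^4/3 - 71*p^3/3 - 553*p^2/3 + 980*p/3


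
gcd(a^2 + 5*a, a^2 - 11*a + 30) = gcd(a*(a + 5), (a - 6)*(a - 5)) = 1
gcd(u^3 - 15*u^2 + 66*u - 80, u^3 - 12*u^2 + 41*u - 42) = u - 2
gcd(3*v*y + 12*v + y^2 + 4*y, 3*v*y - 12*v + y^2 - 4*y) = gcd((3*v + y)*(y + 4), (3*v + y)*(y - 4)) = 3*v + y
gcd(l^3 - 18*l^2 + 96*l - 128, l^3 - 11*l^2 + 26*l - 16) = l^2 - 10*l + 16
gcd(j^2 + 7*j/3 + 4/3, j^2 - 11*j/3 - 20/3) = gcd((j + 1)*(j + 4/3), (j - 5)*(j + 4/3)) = j + 4/3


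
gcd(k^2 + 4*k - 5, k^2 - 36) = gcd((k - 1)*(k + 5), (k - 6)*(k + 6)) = 1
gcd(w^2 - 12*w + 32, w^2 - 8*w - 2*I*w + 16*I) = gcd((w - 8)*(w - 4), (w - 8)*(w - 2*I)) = w - 8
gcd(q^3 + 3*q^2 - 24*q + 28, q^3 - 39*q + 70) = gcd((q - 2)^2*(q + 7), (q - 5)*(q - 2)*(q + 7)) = q^2 + 5*q - 14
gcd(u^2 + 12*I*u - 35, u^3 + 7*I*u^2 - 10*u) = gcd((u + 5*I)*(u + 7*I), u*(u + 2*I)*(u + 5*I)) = u + 5*I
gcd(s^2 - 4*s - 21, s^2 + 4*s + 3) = s + 3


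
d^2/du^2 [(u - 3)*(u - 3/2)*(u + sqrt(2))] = 6*u - 9 + 2*sqrt(2)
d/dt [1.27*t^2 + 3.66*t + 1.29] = 2.54*t + 3.66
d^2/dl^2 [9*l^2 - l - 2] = 18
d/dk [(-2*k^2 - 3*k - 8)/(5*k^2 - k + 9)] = (17*k^2 + 44*k - 35)/(25*k^4 - 10*k^3 + 91*k^2 - 18*k + 81)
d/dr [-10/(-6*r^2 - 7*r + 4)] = 10*(-12*r - 7)/(6*r^2 + 7*r - 4)^2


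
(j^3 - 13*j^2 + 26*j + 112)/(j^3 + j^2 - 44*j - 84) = (j - 8)/(j + 6)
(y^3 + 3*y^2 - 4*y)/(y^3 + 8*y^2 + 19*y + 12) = y*(y - 1)/(y^2 + 4*y + 3)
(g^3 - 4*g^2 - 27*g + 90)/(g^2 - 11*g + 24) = (g^2 - g - 30)/(g - 8)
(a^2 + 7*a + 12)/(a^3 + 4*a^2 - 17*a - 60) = (a + 4)/(a^2 + a - 20)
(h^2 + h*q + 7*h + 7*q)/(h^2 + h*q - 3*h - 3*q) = (h + 7)/(h - 3)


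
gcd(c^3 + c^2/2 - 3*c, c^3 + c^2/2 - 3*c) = c^3 + c^2/2 - 3*c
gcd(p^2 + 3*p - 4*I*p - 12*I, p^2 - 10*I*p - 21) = 1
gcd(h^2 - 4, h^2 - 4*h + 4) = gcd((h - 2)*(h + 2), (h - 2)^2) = h - 2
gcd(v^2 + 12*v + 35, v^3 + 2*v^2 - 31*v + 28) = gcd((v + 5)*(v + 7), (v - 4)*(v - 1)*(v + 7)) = v + 7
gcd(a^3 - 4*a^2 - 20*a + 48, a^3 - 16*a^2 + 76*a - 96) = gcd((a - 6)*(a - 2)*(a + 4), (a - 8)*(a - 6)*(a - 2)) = a^2 - 8*a + 12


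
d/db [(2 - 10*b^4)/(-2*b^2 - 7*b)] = 2*(20*b^5 + 105*b^4 + 4*b + 7)/(b^2*(4*b^2 + 28*b + 49))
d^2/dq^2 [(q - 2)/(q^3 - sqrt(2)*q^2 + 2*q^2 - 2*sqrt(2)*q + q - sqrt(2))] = 2*((q - 2)*(3*q^2 - 2*sqrt(2)*q + 4*q - 2*sqrt(2) + 1)^2 + (-3*q^2 - 4*q + 2*sqrt(2)*q - (q - 2)*(3*q - sqrt(2) + 2) - 1 + 2*sqrt(2))*(q^3 - sqrt(2)*q^2 + 2*q^2 - 2*sqrt(2)*q + q - sqrt(2)))/(q^3 - sqrt(2)*q^2 + 2*q^2 - 2*sqrt(2)*q + q - sqrt(2))^3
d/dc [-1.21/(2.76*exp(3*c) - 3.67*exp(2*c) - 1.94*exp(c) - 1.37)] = (10.0188*exp(2*c) - 8.8814*exp(c) - 2.3474)*exp(c)/(-2.76*exp(3*c) + 3.67*exp(2*c) + 1.94*exp(c) + 1.37)^2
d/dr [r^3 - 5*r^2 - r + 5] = 3*r^2 - 10*r - 1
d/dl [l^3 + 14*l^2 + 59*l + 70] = 3*l^2 + 28*l + 59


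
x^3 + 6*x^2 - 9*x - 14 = (x - 2)*(x + 1)*(x + 7)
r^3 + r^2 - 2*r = r*(r - 1)*(r + 2)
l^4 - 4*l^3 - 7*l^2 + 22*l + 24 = (l - 4)*(l - 3)*(l + 1)*(l + 2)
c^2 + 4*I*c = c*(c + 4*I)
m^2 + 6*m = m*(m + 6)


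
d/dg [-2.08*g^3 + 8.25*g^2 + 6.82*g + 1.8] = -6.24*g^2 + 16.5*g + 6.82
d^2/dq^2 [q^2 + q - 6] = 2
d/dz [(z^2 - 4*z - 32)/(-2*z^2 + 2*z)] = (-3*z^2 - 64*z + 32)/(2*z^2*(z^2 - 2*z + 1))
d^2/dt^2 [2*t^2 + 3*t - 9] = 4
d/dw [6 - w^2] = -2*w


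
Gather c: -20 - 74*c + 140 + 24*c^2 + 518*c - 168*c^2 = -144*c^2 + 444*c + 120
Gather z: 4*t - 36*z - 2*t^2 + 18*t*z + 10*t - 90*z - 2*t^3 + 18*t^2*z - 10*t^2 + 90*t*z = -2*t^3 - 12*t^2 + 14*t + z*(18*t^2 + 108*t - 126)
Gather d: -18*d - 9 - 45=-18*d - 54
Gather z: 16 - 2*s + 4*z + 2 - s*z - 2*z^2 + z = -2*s - 2*z^2 + z*(5 - s) + 18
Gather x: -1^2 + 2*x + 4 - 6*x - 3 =-4*x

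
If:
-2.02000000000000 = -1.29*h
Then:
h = 1.57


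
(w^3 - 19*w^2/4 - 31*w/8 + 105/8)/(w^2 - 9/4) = (4*w^2 - 13*w - 35)/(2*(2*w + 3))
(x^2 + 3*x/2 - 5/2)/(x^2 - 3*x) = (2*x^2 + 3*x - 5)/(2*x*(x - 3))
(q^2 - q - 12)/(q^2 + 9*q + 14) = (q^2 - q - 12)/(q^2 + 9*q + 14)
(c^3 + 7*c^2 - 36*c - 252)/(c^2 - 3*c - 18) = (c^2 + 13*c + 42)/(c + 3)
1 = 1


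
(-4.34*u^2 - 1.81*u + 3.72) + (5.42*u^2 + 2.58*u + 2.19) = 1.08*u^2 + 0.77*u + 5.91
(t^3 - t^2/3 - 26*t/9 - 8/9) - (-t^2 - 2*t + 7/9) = t^3 + 2*t^2/3 - 8*t/9 - 5/3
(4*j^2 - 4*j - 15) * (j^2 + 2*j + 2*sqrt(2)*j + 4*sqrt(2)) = 4*j^4 + 4*j^3 + 8*sqrt(2)*j^3 - 23*j^2 + 8*sqrt(2)*j^2 - 46*sqrt(2)*j - 30*j - 60*sqrt(2)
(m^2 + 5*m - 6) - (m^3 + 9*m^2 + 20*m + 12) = -m^3 - 8*m^2 - 15*m - 18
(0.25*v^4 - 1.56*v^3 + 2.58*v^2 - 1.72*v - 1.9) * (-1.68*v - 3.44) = -0.42*v^5 + 1.7608*v^4 + 1.032*v^3 - 5.9856*v^2 + 9.1088*v + 6.536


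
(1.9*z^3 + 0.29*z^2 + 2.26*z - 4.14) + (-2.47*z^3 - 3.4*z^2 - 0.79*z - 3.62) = -0.57*z^3 - 3.11*z^2 + 1.47*z - 7.76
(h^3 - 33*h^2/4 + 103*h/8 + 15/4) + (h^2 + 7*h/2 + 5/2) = h^3 - 29*h^2/4 + 131*h/8 + 25/4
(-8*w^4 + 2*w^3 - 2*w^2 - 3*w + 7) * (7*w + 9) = -56*w^5 - 58*w^4 + 4*w^3 - 39*w^2 + 22*w + 63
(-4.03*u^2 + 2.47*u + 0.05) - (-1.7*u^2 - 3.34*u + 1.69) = -2.33*u^2 + 5.81*u - 1.64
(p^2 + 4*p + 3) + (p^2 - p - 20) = 2*p^2 + 3*p - 17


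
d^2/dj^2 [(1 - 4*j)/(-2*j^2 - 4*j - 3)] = 4*(8*(j + 1)^2*(4*j - 1) - (12*j + 7)*(2*j^2 + 4*j + 3))/(2*j^2 + 4*j + 3)^3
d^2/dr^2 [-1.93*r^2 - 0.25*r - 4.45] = -3.86000000000000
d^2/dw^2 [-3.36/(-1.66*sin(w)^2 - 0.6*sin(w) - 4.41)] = (-37.035264*sin(w)^4 - 10.03968*sin(w)^3 + 152.73216*sin(w)^2 + 28.96992*sin(w) - 46.775232)/(1.66*sin(w)^2 + 0.6*sin(w) + 4.41)^3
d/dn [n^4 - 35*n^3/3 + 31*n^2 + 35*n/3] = 4*n^3 - 35*n^2 + 62*n + 35/3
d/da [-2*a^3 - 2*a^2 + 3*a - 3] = -6*a^2 - 4*a + 3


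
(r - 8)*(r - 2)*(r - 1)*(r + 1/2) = r^4 - 21*r^3/2 + 41*r^2/2 - 3*r - 8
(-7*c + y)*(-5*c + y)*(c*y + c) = 35*c^3*y + 35*c^3 - 12*c^2*y^2 - 12*c^2*y + c*y^3 + c*y^2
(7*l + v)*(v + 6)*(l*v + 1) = 7*l^2*v^2 + 42*l^2*v + l*v^3 + 6*l*v^2 + 7*l*v + 42*l + v^2 + 6*v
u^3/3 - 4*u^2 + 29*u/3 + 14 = (u/3 + 1/3)*(u - 7)*(u - 6)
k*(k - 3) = k^2 - 3*k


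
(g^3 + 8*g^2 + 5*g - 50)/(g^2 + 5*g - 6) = (g^3 + 8*g^2 + 5*g - 50)/(g^2 + 5*g - 6)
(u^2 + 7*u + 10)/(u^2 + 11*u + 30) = (u + 2)/(u + 6)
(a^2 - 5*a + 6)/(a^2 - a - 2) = (a - 3)/(a + 1)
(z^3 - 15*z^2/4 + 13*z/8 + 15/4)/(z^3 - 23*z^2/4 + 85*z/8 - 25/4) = (4*z + 3)/(4*z - 5)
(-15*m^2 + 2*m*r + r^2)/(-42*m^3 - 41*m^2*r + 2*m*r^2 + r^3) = (15*m^2 - 2*m*r - r^2)/(42*m^3 + 41*m^2*r - 2*m*r^2 - r^3)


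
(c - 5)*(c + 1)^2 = c^3 - 3*c^2 - 9*c - 5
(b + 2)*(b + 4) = b^2 + 6*b + 8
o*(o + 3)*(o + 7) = o^3 + 10*o^2 + 21*o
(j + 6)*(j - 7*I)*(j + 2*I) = j^3 + 6*j^2 - 5*I*j^2 + 14*j - 30*I*j + 84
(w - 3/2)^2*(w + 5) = w^3 + 2*w^2 - 51*w/4 + 45/4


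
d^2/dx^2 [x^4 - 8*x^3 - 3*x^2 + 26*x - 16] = 12*x^2 - 48*x - 6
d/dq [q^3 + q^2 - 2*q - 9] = 3*q^2 + 2*q - 2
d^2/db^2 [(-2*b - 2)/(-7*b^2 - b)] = 4*(49*b^3 + 147*b^2 + 21*b + 1)/(b^3*(343*b^3 + 147*b^2 + 21*b + 1))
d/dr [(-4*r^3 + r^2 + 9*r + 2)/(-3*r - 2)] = (24*r^3 + 21*r^2 - 4*r - 12)/(9*r^2 + 12*r + 4)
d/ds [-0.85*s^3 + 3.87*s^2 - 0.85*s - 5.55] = -2.55*s^2 + 7.74*s - 0.85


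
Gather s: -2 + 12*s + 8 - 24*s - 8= -12*s - 2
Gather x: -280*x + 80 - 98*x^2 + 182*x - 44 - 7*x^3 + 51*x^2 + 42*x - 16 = -7*x^3 - 47*x^2 - 56*x + 20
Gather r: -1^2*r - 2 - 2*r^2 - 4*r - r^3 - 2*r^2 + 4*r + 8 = -r^3 - 4*r^2 - r + 6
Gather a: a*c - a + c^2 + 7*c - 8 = a*(c - 1) + c^2 + 7*c - 8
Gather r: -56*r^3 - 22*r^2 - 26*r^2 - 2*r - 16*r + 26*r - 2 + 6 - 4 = -56*r^3 - 48*r^2 + 8*r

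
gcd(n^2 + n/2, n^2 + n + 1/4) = n + 1/2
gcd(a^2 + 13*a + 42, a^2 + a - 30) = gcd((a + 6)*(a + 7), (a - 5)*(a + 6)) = a + 6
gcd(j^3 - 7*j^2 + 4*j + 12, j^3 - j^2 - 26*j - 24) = j^2 - 5*j - 6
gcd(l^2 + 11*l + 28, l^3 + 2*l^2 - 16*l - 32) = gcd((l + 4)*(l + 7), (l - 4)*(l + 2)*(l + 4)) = l + 4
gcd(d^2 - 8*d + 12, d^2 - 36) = d - 6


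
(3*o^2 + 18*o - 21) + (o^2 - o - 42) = 4*o^2 + 17*o - 63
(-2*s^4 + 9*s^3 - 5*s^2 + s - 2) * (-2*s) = 4*s^5 - 18*s^4 + 10*s^3 - 2*s^2 + 4*s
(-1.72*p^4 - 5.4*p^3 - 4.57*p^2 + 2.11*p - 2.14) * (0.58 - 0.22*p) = 0.3784*p^5 + 0.1904*p^4 - 2.1266*p^3 - 3.1148*p^2 + 1.6946*p - 1.2412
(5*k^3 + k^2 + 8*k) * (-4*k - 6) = -20*k^4 - 34*k^3 - 38*k^2 - 48*k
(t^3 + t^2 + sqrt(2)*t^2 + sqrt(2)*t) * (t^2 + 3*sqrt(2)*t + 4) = t^5 + t^4 + 4*sqrt(2)*t^4 + 4*sqrt(2)*t^3 + 10*t^3 + 4*sqrt(2)*t^2 + 10*t^2 + 4*sqrt(2)*t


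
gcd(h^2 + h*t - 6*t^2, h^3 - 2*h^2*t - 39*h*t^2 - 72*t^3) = h + 3*t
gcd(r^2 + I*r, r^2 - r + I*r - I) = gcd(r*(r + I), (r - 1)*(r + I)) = r + I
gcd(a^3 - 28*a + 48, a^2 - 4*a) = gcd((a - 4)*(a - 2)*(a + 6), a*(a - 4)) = a - 4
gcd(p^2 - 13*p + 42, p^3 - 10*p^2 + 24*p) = p - 6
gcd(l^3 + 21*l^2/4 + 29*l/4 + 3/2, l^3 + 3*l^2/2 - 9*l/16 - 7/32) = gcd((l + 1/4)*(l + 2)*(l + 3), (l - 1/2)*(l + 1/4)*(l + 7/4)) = l + 1/4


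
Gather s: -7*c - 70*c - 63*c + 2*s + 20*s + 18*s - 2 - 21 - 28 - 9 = -140*c + 40*s - 60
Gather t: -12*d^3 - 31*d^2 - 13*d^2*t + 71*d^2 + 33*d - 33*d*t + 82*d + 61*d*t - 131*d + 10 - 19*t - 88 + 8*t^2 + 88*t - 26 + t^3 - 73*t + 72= -12*d^3 + 40*d^2 - 16*d + t^3 + 8*t^2 + t*(-13*d^2 + 28*d - 4) - 32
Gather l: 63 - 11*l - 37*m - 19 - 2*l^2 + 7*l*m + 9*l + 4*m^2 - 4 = -2*l^2 + l*(7*m - 2) + 4*m^2 - 37*m + 40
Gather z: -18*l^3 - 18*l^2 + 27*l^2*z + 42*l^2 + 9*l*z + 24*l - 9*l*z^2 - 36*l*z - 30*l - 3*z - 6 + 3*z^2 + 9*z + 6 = -18*l^3 + 24*l^2 - 6*l + z^2*(3 - 9*l) + z*(27*l^2 - 27*l + 6)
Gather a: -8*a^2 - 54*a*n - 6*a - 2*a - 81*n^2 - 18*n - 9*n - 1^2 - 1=-8*a^2 + a*(-54*n - 8) - 81*n^2 - 27*n - 2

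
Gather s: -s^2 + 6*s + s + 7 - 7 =-s^2 + 7*s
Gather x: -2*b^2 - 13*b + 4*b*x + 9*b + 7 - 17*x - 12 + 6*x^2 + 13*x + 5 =-2*b^2 - 4*b + 6*x^2 + x*(4*b - 4)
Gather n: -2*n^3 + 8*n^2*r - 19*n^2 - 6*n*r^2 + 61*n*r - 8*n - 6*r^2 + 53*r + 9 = -2*n^3 + n^2*(8*r - 19) + n*(-6*r^2 + 61*r - 8) - 6*r^2 + 53*r + 9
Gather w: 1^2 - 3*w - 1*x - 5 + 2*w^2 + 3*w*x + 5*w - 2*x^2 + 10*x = 2*w^2 + w*(3*x + 2) - 2*x^2 + 9*x - 4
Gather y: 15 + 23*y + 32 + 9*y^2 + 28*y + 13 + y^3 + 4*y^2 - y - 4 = y^3 + 13*y^2 + 50*y + 56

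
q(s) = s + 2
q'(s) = 1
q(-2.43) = -0.43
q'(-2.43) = 1.00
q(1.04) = 3.04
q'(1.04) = 1.00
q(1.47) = 3.47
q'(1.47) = 1.00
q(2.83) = 4.83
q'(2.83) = 1.00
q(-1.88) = 0.12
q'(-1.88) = 1.00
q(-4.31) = -2.31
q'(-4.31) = 1.00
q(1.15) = 3.15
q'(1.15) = 1.00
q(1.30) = 3.30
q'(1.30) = 1.00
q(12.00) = 14.00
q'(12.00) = 1.00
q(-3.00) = -1.00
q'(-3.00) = 1.00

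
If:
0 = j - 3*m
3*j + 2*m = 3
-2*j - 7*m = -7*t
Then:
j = 9/11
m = 3/11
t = 39/77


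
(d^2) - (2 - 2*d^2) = 3*d^2 - 2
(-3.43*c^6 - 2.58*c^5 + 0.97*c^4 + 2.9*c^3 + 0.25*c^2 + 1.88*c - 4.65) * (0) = 0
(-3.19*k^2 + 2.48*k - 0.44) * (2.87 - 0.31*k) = 0.9889*k^3 - 9.9241*k^2 + 7.254*k - 1.2628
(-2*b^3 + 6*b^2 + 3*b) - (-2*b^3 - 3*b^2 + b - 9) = 9*b^2 + 2*b + 9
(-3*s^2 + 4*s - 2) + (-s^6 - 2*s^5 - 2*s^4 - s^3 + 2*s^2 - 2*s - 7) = -s^6 - 2*s^5 - 2*s^4 - s^3 - s^2 + 2*s - 9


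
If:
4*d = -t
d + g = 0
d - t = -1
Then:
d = -1/5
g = 1/5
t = 4/5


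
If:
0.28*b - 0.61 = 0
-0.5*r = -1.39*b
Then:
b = 2.18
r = 6.06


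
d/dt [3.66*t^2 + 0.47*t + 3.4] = 7.32*t + 0.47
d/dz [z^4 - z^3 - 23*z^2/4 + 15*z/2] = 4*z^3 - 3*z^2 - 23*z/2 + 15/2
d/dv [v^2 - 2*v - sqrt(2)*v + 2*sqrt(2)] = 2*v - 2 - sqrt(2)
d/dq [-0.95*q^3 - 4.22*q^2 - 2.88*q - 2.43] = -2.85*q^2 - 8.44*q - 2.88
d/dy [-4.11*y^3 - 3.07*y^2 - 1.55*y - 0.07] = -12.33*y^2 - 6.14*y - 1.55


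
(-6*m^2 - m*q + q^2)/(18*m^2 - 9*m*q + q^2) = (2*m + q)/(-6*m + q)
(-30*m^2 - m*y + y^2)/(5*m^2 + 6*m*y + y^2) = (-6*m + y)/(m + y)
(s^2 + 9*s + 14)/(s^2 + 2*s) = (s + 7)/s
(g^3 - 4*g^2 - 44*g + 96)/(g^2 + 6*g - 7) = (g^3 - 4*g^2 - 44*g + 96)/(g^2 + 6*g - 7)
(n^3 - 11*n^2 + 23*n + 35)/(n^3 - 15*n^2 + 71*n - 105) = (n + 1)/(n - 3)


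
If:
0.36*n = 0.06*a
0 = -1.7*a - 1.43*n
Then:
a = 0.00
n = 0.00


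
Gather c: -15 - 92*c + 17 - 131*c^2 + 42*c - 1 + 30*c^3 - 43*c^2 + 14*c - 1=30*c^3 - 174*c^2 - 36*c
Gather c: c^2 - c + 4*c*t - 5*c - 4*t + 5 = c^2 + c*(4*t - 6) - 4*t + 5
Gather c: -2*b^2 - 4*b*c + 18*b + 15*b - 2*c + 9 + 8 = -2*b^2 + 33*b + c*(-4*b - 2) + 17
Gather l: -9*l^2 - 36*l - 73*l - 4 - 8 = -9*l^2 - 109*l - 12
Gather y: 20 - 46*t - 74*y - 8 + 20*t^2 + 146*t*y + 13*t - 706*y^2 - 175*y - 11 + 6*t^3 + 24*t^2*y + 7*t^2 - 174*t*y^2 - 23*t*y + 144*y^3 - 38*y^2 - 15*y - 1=6*t^3 + 27*t^2 - 33*t + 144*y^3 + y^2*(-174*t - 744) + y*(24*t^2 + 123*t - 264)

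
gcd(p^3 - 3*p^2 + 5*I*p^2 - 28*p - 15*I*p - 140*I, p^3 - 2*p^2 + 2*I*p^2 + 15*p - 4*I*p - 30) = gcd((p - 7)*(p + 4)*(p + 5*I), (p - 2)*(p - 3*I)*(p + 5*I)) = p + 5*I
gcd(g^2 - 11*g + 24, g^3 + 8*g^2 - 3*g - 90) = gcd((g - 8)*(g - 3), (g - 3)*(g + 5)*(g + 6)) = g - 3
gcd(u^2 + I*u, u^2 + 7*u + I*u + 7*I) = u + I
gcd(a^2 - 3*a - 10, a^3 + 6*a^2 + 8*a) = a + 2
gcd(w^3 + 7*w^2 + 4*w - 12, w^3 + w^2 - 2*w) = w^2 + w - 2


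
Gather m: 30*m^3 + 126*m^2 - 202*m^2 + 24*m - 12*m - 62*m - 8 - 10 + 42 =30*m^3 - 76*m^2 - 50*m + 24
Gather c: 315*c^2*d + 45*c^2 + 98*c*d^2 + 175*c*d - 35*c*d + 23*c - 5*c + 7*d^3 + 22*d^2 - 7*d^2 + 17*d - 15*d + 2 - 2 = c^2*(315*d + 45) + c*(98*d^2 + 140*d + 18) + 7*d^3 + 15*d^2 + 2*d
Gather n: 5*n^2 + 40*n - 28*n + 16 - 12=5*n^2 + 12*n + 4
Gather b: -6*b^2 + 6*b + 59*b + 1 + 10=-6*b^2 + 65*b + 11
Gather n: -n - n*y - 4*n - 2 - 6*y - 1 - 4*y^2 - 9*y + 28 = n*(-y - 5) - 4*y^2 - 15*y + 25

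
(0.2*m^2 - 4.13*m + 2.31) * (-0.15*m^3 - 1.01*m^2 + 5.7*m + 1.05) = -0.03*m^5 + 0.4175*m^4 + 4.9648*m^3 - 25.6641*m^2 + 8.8305*m + 2.4255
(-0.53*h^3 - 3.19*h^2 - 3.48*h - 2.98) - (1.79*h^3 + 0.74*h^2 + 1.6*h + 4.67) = -2.32*h^3 - 3.93*h^2 - 5.08*h - 7.65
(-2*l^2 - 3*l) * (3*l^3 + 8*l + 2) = -6*l^5 - 9*l^4 - 16*l^3 - 28*l^2 - 6*l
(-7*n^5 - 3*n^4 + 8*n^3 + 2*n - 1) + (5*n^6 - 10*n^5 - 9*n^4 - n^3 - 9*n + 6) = 5*n^6 - 17*n^5 - 12*n^4 + 7*n^3 - 7*n + 5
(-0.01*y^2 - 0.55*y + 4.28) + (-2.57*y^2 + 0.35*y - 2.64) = -2.58*y^2 - 0.2*y + 1.64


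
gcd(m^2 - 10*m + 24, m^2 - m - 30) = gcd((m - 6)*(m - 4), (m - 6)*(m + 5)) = m - 6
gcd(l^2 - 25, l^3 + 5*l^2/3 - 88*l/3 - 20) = l - 5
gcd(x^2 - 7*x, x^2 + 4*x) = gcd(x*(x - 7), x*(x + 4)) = x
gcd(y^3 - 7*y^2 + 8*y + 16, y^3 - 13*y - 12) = y^2 - 3*y - 4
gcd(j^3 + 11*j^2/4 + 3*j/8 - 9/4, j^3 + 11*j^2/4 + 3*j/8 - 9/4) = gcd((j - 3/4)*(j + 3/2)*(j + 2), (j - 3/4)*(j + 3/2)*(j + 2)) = j^3 + 11*j^2/4 + 3*j/8 - 9/4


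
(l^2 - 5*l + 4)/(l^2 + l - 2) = (l - 4)/(l + 2)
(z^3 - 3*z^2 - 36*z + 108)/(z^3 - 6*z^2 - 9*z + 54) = (z + 6)/(z + 3)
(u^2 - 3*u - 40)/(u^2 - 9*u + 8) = (u + 5)/(u - 1)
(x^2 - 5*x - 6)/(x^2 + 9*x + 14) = (x^2 - 5*x - 6)/(x^2 + 9*x + 14)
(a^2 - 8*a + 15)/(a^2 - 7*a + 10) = (a - 3)/(a - 2)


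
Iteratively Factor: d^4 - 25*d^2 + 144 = (d + 4)*(d^3 - 4*d^2 - 9*d + 36) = (d - 4)*(d + 4)*(d^2 - 9) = (d - 4)*(d + 3)*(d + 4)*(d - 3)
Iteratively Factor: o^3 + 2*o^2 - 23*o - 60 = (o - 5)*(o^2 + 7*o + 12) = (o - 5)*(o + 3)*(o + 4)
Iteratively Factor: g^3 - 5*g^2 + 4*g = (g)*(g^2 - 5*g + 4) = g*(g - 1)*(g - 4)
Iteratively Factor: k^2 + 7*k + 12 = (k + 3)*(k + 4)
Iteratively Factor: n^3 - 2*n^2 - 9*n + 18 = (n - 3)*(n^2 + n - 6) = (n - 3)*(n + 3)*(n - 2)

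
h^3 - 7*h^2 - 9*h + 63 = (h - 7)*(h - 3)*(h + 3)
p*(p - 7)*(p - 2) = p^3 - 9*p^2 + 14*p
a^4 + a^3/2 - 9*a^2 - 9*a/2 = a*(a - 3)*(a + 1/2)*(a + 3)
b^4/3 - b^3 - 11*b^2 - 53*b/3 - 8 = (b/3 + 1)*(b - 8)*(b + 1)^2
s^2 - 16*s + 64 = (s - 8)^2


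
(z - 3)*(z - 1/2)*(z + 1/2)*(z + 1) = z^4 - 2*z^3 - 13*z^2/4 + z/2 + 3/4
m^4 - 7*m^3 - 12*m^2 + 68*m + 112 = (m - 7)*(m - 4)*(m + 2)^2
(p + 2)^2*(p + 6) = p^3 + 10*p^2 + 28*p + 24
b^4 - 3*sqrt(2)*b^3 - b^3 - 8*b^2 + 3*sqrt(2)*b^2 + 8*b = b*(b - 1)*(b - 4*sqrt(2))*(b + sqrt(2))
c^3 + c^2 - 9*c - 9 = (c - 3)*(c + 1)*(c + 3)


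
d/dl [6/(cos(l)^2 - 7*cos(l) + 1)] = 6*(2*cos(l) - 7)*sin(l)/(cos(l)^2 - 7*cos(l) + 1)^2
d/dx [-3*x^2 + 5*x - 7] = 5 - 6*x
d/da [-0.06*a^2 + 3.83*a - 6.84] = 3.83 - 0.12*a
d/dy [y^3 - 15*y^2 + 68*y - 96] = 3*y^2 - 30*y + 68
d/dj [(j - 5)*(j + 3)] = 2*j - 2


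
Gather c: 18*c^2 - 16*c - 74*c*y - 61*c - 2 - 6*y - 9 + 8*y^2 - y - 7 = 18*c^2 + c*(-74*y - 77) + 8*y^2 - 7*y - 18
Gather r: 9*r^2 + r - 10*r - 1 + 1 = 9*r^2 - 9*r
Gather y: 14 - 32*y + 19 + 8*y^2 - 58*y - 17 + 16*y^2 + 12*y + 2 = 24*y^2 - 78*y + 18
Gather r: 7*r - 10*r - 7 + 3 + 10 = 6 - 3*r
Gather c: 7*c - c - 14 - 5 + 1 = 6*c - 18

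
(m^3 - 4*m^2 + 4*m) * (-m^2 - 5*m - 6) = -m^5 - m^4 + 10*m^3 + 4*m^2 - 24*m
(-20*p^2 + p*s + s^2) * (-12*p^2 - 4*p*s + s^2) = 240*p^4 + 68*p^3*s - 36*p^2*s^2 - 3*p*s^3 + s^4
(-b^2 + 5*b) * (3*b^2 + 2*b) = -3*b^4 + 13*b^3 + 10*b^2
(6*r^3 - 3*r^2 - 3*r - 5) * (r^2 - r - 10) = 6*r^5 - 9*r^4 - 60*r^3 + 28*r^2 + 35*r + 50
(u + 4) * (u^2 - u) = u^3 + 3*u^2 - 4*u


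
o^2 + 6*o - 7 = (o - 1)*(o + 7)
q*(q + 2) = q^2 + 2*q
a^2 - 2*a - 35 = (a - 7)*(a + 5)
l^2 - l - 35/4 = (l - 7/2)*(l + 5/2)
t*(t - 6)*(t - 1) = t^3 - 7*t^2 + 6*t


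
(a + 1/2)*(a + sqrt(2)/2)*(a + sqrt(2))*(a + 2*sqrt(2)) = a^4 + a^3/2 + 7*sqrt(2)*a^3/2 + 7*sqrt(2)*a^2/4 + 7*a^2 + 2*sqrt(2)*a + 7*a/2 + sqrt(2)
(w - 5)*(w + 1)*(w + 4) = w^3 - 21*w - 20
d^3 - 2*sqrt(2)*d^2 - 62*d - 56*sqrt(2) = (d - 7*sqrt(2))*(d + sqrt(2))*(d + 4*sqrt(2))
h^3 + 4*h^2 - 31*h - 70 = (h - 5)*(h + 2)*(h + 7)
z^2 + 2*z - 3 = (z - 1)*(z + 3)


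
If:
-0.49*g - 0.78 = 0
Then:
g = -1.59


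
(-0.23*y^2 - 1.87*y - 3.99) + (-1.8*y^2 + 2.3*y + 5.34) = -2.03*y^2 + 0.43*y + 1.35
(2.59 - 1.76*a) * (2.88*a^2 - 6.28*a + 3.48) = -5.0688*a^3 + 18.512*a^2 - 22.39*a + 9.0132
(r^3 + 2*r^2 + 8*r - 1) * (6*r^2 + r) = 6*r^5 + 13*r^4 + 50*r^3 + 2*r^2 - r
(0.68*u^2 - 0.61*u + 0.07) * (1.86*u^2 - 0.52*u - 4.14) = 1.2648*u^4 - 1.4882*u^3 - 2.3678*u^2 + 2.489*u - 0.2898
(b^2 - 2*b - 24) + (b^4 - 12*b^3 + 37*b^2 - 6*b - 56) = b^4 - 12*b^3 + 38*b^2 - 8*b - 80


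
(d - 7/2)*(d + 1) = d^2 - 5*d/2 - 7/2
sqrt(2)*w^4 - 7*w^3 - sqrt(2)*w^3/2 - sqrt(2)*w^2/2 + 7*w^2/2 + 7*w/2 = w*(w - 1)*(w - 7*sqrt(2)/2)*(sqrt(2)*w + sqrt(2)/2)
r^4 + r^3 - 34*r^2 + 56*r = r*(r - 4)*(r - 2)*(r + 7)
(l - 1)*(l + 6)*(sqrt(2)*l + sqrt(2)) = sqrt(2)*l^3 + 6*sqrt(2)*l^2 - sqrt(2)*l - 6*sqrt(2)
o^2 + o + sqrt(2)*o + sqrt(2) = (o + 1)*(o + sqrt(2))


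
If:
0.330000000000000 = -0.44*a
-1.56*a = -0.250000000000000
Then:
No Solution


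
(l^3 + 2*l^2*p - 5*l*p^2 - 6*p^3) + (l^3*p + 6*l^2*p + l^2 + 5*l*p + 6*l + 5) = l^3*p + l^3 + 8*l^2*p + l^2 - 5*l*p^2 + 5*l*p + 6*l - 6*p^3 + 5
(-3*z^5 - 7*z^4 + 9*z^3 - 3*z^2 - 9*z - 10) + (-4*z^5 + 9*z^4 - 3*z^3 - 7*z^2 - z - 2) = -7*z^5 + 2*z^4 + 6*z^3 - 10*z^2 - 10*z - 12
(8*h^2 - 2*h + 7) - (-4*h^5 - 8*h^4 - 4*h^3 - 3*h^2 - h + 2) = 4*h^5 + 8*h^4 + 4*h^3 + 11*h^2 - h + 5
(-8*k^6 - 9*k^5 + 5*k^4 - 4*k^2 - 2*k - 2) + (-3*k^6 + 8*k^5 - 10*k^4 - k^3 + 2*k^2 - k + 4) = -11*k^6 - k^5 - 5*k^4 - k^3 - 2*k^2 - 3*k + 2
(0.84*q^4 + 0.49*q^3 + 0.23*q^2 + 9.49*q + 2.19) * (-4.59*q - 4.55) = -3.8556*q^5 - 6.0711*q^4 - 3.2852*q^3 - 44.6056*q^2 - 53.2316*q - 9.9645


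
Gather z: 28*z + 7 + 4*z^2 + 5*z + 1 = 4*z^2 + 33*z + 8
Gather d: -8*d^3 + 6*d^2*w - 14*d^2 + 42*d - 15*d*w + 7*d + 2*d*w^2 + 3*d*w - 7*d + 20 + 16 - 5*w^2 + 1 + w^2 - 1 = -8*d^3 + d^2*(6*w - 14) + d*(2*w^2 - 12*w + 42) - 4*w^2 + 36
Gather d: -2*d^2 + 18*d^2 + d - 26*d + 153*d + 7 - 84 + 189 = 16*d^2 + 128*d + 112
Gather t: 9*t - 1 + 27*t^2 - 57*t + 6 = 27*t^2 - 48*t + 5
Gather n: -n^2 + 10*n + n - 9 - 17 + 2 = -n^2 + 11*n - 24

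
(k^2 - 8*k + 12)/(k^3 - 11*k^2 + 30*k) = (k - 2)/(k*(k - 5))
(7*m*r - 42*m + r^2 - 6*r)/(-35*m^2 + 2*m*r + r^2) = (r - 6)/(-5*m + r)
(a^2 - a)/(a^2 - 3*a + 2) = a/(a - 2)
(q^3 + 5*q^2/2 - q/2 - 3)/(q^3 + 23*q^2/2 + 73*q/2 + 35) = (2*q^2 + q - 3)/(2*q^2 + 19*q + 35)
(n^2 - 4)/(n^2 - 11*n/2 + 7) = 2*(n + 2)/(2*n - 7)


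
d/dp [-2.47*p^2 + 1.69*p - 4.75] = 1.69 - 4.94*p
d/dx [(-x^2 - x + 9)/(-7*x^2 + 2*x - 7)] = (-9*x^2 + 140*x - 11)/(49*x^4 - 28*x^3 + 102*x^2 - 28*x + 49)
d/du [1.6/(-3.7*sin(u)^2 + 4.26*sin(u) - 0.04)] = (11.84*sin(u) - 6.816)*cos(u)/(3.7*sin(u)^2 - 4.26*sin(u) + 0.04)^2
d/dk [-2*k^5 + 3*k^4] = k^3*(12 - 10*k)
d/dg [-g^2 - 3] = -2*g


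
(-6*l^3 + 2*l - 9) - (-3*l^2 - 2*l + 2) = -6*l^3 + 3*l^2 + 4*l - 11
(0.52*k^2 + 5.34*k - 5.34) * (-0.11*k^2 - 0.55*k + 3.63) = -0.0572*k^4 - 0.8734*k^3 - 0.462*k^2 + 22.3212*k - 19.3842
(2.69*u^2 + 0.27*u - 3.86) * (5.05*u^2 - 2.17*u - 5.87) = 13.5845*u^4 - 4.4738*u^3 - 35.8692*u^2 + 6.7913*u + 22.6582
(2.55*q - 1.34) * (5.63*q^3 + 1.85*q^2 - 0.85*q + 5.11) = 14.3565*q^4 - 2.8267*q^3 - 4.6465*q^2 + 14.1695*q - 6.8474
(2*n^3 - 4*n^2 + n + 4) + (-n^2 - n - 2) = 2*n^3 - 5*n^2 + 2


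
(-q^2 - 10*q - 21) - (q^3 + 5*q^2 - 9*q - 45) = -q^3 - 6*q^2 - q + 24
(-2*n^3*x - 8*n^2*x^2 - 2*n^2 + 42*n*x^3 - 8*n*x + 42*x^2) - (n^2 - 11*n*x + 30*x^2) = -2*n^3*x - 8*n^2*x^2 - 3*n^2 + 42*n*x^3 + 3*n*x + 12*x^2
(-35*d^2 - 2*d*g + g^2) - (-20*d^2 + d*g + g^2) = -15*d^2 - 3*d*g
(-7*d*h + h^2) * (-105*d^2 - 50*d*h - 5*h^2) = 735*d^3*h + 245*d^2*h^2 - 15*d*h^3 - 5*h^4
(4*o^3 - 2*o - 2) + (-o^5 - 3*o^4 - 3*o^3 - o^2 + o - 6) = -o^5 - 3*o^4 + o^3 - o^2 - o - 8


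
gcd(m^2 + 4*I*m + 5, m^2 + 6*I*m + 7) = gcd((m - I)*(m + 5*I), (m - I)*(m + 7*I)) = m - I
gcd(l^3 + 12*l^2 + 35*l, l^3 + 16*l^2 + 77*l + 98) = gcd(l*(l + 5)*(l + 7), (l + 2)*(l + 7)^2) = l + 7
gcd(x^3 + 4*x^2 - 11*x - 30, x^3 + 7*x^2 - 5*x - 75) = x^2 + 2*x - 15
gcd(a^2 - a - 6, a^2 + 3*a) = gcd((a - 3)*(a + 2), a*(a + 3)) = 1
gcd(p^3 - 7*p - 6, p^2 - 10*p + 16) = 1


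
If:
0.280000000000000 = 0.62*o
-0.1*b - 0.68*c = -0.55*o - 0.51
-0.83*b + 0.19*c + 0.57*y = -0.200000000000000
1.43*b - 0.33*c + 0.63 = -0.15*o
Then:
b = -0.22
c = 1.15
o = 0.45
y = -1.06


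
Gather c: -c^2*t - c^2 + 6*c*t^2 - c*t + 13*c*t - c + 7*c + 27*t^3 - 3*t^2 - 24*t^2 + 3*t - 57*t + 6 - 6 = c^2*(-t - 1) + c*(6*t^2 + 12*t + 6) + 27*t^3 - 27*t^2 - 54*t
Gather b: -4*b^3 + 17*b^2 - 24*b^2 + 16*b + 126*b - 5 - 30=-4*b^3 - 7*b^2 + 142*b - 35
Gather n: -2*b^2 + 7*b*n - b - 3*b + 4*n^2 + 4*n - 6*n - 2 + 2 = -2*b^2 - 4*b + 4*n^2 + n*(7*b - 2)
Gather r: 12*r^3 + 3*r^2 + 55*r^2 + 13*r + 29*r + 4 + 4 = 12*r^3 + 58*r^2 + 42*r + 8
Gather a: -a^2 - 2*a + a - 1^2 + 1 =-a^2 - a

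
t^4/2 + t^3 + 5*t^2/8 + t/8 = t*(t/2 + 1/2)*(t + 1/2)^2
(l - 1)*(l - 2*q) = l^2 - 2*l*q - l + 2*q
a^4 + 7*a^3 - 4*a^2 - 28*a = a*(a - 2)*(a + 2)*(a + 7)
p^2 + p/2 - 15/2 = (p - 5/2)*(p + 3)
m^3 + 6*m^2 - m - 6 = (m - 1)*(m + 1)*(m + 6)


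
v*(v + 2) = v^2 + 2*v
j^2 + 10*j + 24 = (j + 4)*(j + 6)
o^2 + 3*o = o*(o + 3)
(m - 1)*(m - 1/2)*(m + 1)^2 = m^4 + m^3/2 - 3*m^2/2 - m/2 + 1/2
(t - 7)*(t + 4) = t^2 - 3*t - 28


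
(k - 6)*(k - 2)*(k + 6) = k^3 - 2*k^2 - 36*k + 72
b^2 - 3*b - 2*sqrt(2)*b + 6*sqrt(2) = (b - 3)*(b - 2*sqrt(2))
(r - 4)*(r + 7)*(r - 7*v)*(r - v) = r^4 - 8*r^3*v + 3*r^3 + 7*r^2*v^2 - 24*r^2*v - 28*r^2 + 21*r*v^2 + 224*r*v - 196*v^2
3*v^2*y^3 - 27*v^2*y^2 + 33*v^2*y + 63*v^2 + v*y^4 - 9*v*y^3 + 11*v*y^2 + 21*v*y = (3*v + y)*(y - 7)*(y - 3)*(v*y + v)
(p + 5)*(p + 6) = p^2 + 11*p + 30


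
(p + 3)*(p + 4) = p^2 + 7*p + 12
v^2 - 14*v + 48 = (v - 8)*(v - 6)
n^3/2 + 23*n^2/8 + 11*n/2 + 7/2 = (n/2 + 1)*(n + 7/4)*(n + 2)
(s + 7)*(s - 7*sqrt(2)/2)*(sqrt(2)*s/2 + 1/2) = sqrt(2)*s^3/2 - 3*s^2 + 7*sqrt(2)*s^2/2 - 21*s - 7*sqrt(2)*s/4 - 49*sqrt(2)/4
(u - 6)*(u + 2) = u^2 - 4*u - 12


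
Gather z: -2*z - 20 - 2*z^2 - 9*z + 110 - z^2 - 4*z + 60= -3*z^2 - 15*z + 150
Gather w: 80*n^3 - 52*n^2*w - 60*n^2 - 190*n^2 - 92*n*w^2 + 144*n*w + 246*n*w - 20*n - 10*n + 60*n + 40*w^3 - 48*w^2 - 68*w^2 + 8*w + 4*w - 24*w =80*n^3 - 250*n^2 + 30*n + 40*w^3 + w^2*(-92*n - 116) + w*(-52*n^2 + 390*n - 12)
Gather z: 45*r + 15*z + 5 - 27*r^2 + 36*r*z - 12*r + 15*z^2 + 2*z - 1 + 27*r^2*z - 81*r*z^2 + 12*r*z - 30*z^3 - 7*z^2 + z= -27*r^2 + 33*r - 30*z^3 + z^2*(8 - 81*r) + z*(27*r^2 + 48*r + 18) + 4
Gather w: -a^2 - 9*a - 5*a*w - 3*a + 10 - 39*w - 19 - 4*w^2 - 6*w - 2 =-a^2 - 12*a - 4*w^2 + w*(-5*a - 45) - 11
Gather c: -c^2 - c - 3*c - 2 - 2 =-c^2 - 4*c - 4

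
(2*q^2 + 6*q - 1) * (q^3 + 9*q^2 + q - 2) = 2*q^5 + 24*q^4 + 55*q^3 - 7*q^2 - 13*q + 2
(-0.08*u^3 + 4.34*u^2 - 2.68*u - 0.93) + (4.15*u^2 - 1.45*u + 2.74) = -0.08*u^3 + 8.49*u^2 - 4.13*u + 1.81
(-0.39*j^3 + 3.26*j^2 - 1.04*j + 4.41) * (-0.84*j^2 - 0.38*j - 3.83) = 0.3276*j^5 - 2.5902*j^4 + 1.1285*j^3 - 15.795*j^2 + 2.3074*j - 16.8903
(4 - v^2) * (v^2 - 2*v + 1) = -v^4 + 2*v^3 + 3*v^2 - 8*v + 4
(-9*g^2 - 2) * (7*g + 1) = -63*g^3 - 9*g^2 - 14*g - 2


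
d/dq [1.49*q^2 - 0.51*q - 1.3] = 2.98*q - 0.51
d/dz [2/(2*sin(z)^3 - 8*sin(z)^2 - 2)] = (8 - 3*sin(z))*sin(z)*cos(z)/(sin(z)^3 - 4*sin(z)^2 - 1)^2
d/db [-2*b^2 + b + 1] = 1 - 4*b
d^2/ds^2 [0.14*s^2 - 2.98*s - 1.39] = 0.280000000000000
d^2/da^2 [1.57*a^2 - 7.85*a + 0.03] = 3.14000000000000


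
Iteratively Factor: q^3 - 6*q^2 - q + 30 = (q - 3)*(q^2 - 3*q - 10) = (q - 5)*(q - 3)*(q + 2)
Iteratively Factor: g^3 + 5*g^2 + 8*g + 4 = (g + 2)*(g^2 + 3*g + 2) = (g + 2)^2*(g + 1)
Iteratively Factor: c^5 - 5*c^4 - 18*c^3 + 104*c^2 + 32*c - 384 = (c - 4)*(c^4 - c^3 - 22*c^2 + 16*c + 96) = (c - 4)^2*(c^3 + 3*c^2 - 10*c - 24) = (c - 4)^2*(c - 3)*(c^2 + 6*c + 8) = (c - 4)^2*(c - 3)*(c + 2)*(c + 4)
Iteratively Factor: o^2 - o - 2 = (o + 1)*(o - 2)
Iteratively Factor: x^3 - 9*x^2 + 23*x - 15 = (x - 1)*(x^2 - 8*x + 15) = (x - 3)*(x - 1)*(x - 5)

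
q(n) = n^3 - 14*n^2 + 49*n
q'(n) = 3*n^2 - 28*n + 49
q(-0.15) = -7.67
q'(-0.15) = 53.27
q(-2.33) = -202.82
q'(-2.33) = 130.53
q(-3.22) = -336.32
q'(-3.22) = 170.27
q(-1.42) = -100.67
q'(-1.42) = 94.81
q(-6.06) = -1033.62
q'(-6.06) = 328.85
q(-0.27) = -14.27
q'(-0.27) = 56.78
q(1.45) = 44.66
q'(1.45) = 14.71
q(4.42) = 29.42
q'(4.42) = -16.15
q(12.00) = 300.00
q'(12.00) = 145.00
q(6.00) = 6.00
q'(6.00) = -11.00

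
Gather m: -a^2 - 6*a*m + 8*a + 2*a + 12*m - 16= -a^2 + 10*a + m*(12 - 6*a) - 16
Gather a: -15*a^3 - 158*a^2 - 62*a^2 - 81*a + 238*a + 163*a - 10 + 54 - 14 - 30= -15*a^3 - 220*a^2 + 320*a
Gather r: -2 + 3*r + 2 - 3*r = 0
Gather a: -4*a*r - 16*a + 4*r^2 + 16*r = a*(-4*r - 16) + 4*r^2 + 16*r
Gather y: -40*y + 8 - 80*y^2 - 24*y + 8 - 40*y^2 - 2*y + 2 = -120*y^2 - 66*y + 18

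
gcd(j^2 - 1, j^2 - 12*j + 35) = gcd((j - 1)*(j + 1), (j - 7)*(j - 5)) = 1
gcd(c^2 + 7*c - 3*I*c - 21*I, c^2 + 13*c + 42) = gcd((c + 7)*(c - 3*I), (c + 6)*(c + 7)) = c + 7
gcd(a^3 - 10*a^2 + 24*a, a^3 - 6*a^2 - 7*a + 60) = a - 4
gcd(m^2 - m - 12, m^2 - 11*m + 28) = m - 4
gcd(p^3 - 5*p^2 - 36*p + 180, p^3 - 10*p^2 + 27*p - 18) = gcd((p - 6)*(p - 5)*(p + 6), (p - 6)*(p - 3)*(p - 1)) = p - 6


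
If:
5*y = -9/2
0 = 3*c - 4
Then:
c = 4/3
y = -9/10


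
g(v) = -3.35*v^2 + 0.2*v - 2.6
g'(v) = 0.2 - 6.7*v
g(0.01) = -2.60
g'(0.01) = 0.13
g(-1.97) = -16.00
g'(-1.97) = 13.40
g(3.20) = -36.26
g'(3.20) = -21.24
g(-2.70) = -27.56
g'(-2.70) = 18.29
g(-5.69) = -112.20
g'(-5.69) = 38.32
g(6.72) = -152.54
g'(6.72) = -44.82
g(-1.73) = -12.97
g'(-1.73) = 11.79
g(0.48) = -3.28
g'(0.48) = -3.02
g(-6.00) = -124.40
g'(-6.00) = 40.40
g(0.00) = -2.60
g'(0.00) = 0.20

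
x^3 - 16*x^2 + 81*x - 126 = (x - 7)*(x - 6)*(x - 3)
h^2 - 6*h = h*(h - 6)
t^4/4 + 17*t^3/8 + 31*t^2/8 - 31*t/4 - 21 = (t/4 + 1)*(t - 2)*(t + 3)*(t + 7/2)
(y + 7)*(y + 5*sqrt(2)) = y^2 + 7*y + 5*sqrt(2)*y + 35*sqrt(2)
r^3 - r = r*(r - 1)*(r + 1)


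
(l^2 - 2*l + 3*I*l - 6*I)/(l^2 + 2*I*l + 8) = (l^2 + l*(-2 + 3*I) - 6*I)/(l^2 + 2*I*l + 8)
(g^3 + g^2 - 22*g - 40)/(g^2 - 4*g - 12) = (g^2 - g - 20)/(g - 6)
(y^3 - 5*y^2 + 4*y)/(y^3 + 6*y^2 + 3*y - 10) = y*(y - 4)/(y^2 + 7*y + 10)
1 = 1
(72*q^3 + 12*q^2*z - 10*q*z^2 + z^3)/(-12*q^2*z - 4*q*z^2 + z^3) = (-6*q + z)/z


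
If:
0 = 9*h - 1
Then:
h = 1/9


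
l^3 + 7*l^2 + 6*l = l*(l + 1)*(l + 6)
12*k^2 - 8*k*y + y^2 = (-6*k + y)*(-2*k + y)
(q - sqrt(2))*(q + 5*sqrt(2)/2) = q^2 + 3*sqrt(2)*q/2 - 5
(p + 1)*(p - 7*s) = p^2 - 7*p*s + p - 7*s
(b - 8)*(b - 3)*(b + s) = b^3 + b^2*s - 11*b^2 - 11*b*s + 24*b + 24*s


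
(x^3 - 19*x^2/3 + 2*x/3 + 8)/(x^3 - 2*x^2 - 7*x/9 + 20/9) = 3*(x - 6)/(3*x - 5)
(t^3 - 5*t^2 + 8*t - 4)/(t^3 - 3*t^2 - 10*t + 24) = (t^2 - 3*t + 2)/(t^2 - t - 12)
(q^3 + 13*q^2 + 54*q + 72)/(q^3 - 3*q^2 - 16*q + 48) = (q^2 + 9*q + 18)/(q^2 - 7*q + 12)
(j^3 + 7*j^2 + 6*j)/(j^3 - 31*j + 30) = j*(j + 1)/(j^2 - 6*j + 5)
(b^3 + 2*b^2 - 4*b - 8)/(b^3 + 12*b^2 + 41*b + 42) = (b^2 - 4)/(b^2 + 10*b + 21)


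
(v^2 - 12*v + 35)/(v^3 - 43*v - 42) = (v - 5)/(v^2 + 7*v + 6)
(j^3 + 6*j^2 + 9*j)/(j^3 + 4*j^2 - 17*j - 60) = j*(j + 3)/(j^2 + j - 20)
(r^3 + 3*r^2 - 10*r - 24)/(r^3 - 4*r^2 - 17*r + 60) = (r + 2)/(r - 5)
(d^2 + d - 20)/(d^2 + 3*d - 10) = (d - 4)/(d - 2)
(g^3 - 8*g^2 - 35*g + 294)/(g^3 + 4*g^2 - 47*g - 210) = (g - 7)/(g + 5)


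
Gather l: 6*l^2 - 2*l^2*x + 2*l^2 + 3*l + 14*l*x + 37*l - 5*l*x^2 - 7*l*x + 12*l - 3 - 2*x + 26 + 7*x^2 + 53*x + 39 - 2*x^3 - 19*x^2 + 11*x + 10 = l^2*(8 - 2*x) + l*(-5*x^2 + 7*x + 52) - 2*x^3 - 12*x^2 + 62*x + 72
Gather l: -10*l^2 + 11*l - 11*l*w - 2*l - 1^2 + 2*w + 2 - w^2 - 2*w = -10*l^2 + l*(9 - 11*w) - w^2 + 1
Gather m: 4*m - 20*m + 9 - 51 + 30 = -16*m - 12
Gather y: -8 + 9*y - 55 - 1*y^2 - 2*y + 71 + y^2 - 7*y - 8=0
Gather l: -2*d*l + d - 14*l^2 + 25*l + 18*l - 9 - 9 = d - 14*l^2 + l*(43 - 2*d) - 18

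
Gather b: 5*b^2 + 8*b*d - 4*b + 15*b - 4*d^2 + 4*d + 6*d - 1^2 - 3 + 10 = 5*b^2 + b*(8*d + 11) - 4*d^2 + 10*d + 6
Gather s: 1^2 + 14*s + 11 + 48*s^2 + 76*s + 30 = 48*s^2 + 90*s + 42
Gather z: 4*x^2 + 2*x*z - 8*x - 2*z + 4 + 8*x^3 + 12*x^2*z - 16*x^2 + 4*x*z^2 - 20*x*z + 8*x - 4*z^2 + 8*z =8*x^3 - 12*x^2 + z^2*(4*x - 4) + z*(12*x^2 - 18*x + 6) + 4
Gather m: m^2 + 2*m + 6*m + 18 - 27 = m^2 + 8*m - 9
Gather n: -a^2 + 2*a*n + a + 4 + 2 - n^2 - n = -a^2 + a - n^2 + n*(2*a - 1) + 6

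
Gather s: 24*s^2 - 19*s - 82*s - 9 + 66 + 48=24*s^2 - 101*s + 105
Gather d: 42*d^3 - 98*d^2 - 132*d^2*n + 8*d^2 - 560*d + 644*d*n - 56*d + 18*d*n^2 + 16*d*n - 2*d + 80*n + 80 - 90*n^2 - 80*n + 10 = 42*d^3 + d^2*(-132*n - 90) + d*(18*n^2 + 660*n - 618) - 90*n^2 + 90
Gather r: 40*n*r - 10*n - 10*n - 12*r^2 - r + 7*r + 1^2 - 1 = -20*n - 12*r^2 + r*(40*n + 6)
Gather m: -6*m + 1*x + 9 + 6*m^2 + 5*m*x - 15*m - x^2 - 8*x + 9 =6*m^2 + m*(5*x - 21) - x^2 - 7*x + 18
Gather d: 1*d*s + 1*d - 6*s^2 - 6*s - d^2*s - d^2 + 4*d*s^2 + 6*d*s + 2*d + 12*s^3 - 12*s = d^2*(-s - 1) + d*(4*s^2 + 7*s + 3) + 12*s^3 - 6*s^2 - 18*s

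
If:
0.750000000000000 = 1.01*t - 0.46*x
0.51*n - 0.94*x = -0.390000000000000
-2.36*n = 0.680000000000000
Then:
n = -0.29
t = 0.86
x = 0.26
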